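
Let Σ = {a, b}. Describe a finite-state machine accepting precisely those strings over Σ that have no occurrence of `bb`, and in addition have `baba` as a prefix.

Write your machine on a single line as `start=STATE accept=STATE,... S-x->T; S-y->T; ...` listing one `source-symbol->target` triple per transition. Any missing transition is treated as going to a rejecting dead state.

Handle the two conditions separately and then intersect. The first has 3 states tracking partial matches of the forbidden pattern `bb`; the second has 6 states tracking whether the input so far still matches the prefix `baba`. A product state is a pair (one from each), accepting exactly when both do.
With 10 states:
        a   b  
>  S0   S1  S2 
   S1   S1  S3 
   S2   S4  S5 
   S3   S1  S5 
   S4   S1  S6 
   S5   S5  S5 
   S6   S7  S5 
 * S7   S7  S8 
 * S8   S7  S9 
   S9   S9  S9 
(> = start, * = accepting)

start=S0; accept=S7,S8; S0-a->S1; S0-b->S2; S1-a->S1; S1-b->S3; S2-a->S4; S2-b->S5; S3-a->S1; S3-b->S5; S4-a->S1; S4-b->S6; S5-a->S5; S5-b->S5; S6-a->S7; S6-b->S5; S7-a->S7; S7-b->S8; S8-a->S7; S8-b->S9; S9-a->S9; S9-b->S9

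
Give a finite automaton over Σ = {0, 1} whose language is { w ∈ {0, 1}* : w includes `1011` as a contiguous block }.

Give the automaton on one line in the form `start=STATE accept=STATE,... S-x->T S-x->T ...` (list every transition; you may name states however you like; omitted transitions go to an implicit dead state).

start=A accept=E A-0->A A-1->B B-0->C B-1->B C-0->A C-1->D D-0->C D-1->E E-0->E E-1->E

Track how much of `1011` has been matched so far: state A is no progress, E is the absorbing accept state reached once `1011` has occurred. Intermediate states record partial matches; on a mismatch, fall back to the longest reusable overlap.
A 5-state machine:
       0  1 
>  A   A  B 
   B   C  B 
   C   A  D 
   D   C  E 
 * E   E  E 
(> = start, * = accepting)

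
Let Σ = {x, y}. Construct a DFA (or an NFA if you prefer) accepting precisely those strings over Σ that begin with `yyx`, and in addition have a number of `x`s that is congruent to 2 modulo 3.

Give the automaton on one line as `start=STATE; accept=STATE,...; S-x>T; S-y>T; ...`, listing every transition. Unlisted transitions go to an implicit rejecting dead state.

start=q0; accept=q5; q0-x>q1; q0-y>q2; q1-x>q1; q1-y>q1; q2-x>q1; q2-y>q3; q3-x>q4; q3-y>q1; q4-x>q5; q4-y>q4; q5-x>q6; q5-y>q5; q6-x>q4; q6-y>q6

Handle the two conditions separately and then intersect. The first has 5 states tracking whether the input so far still matches the prefix `yyx`; the second has 3 states tracking the count of `x`s modulo 3. A product state is a pair (one from each), accepting exactly when both do. Equivalent product states are then merged.
        x   y  
>  q0   q1  q2 
   q1   q1  q1 
   q2   q1  q3 
   q3   q4  q1 
   q4   q5  q4 
 * q5   q6  q5 
   q6   q4  q6 
(> = start, * = accepting)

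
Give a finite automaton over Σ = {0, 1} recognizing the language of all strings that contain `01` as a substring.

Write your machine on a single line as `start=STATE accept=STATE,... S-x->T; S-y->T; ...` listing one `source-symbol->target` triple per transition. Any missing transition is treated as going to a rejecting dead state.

start=S0; accept=S2; S0-0->S1; S0-1->S0; S1-0->S1; S1-1->S2; S2-0->S2; S2-1->S2

Track how much of `01` has been matched so far: state S0 is no progress, S2 is the absorbing accept state reached once `01` has occurred. Intermediate states record partial matches; on a mismatch, fall back to the longest reusable overlap.
        0   1  
>  S0   S1  S0 
   S1   S1  S2 
 * S2   S2  S2 
(> = start, * = accepting)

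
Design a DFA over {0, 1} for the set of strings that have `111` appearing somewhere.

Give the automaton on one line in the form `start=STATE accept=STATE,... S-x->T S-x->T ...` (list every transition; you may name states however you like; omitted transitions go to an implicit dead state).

Track how much of `111` has been matched so far: state A is no progress, D is the absorbing accept state reached once `111` has occurred. Intermediate states record partial matches; on a mismatch, fall back to the longest reusable overlap.
       0  1 
>  A   A  B 
   B   A  C 
   C   A  D 
 * D   D  D 
(> = start, * = accepting)

start=A accept=D A-0->A A-1->B B-0->A B-1->C C-0->A C-1->D D-0->D D-1->D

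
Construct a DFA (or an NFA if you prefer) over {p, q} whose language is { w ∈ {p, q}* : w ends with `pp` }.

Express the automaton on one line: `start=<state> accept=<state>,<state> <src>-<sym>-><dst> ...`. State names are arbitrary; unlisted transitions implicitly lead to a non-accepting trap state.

Remember how much of `pp` the current input suffix matches. State S0 means no match yet; S1 means the last symbol is `p`; S2 means the last 2 symbols are `pp`. Only S2 accepts. On a mismatch, fall back to the longest proper suffix that is still a prefix of `pp`.
A 3-state machine:
        p   q  
>  S0   S1  S0 
   S1   S2  S0 
 * S2   S2  S0 
(> = start, * = accepting)

start=S0 accept=S2 S0-p->S1 S0-q->S0 S1-p->S2 S1-q->S0 S2-p->S2 S2-q->S0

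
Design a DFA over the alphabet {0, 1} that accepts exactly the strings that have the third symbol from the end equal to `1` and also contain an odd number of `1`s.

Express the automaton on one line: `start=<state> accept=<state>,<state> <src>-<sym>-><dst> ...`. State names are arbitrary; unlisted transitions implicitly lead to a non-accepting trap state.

Run two small machines in parallel and take their product. One (15 states) tracks the last 3 symbols read; the other (2 states) tracks the count of `1`s modulo 2. Each combined state is a pair, one component from each; accept when both components accept.
          0    1  
>  q0     q1   q2 
   q1     q3   q4 
   q2     q5   q6 
   q3     q7   q8 
   q4     q9  q10 
   q5    q11  q12 
   q6    q13  q14 
   q7     q7   q8 
   q8     q9  q10 
   q9    q11  q12 
   q10   q13  q14 
 * q11   q15  q16 
   q12   q17  q18 
   q13   q19  q20 
 * q14   q21  q22 
   q15   q15  q16 
   q16   q17  q18 
   q17   q19  q20 
   q18   q21  q22 
   q19    q7   q8 
 * q20    q9  q10 
 * q21   q11  q12 
   q22   q13  q14 
(> = start, * = accepting)

start=q0 accept=q11,q14,q20,q21 q0-0->q1 q0-1->q2 q1-0->q3 q1-1->q4 q2-0->q5 q2-1->q6 q3-0->q7 q3-1->q8 q4-0->q9 q4-1->q10 q5-0->q11 q5-1->q12 q6-0->q13 q6-1->q14 q7-0->q7 q7-1->q8 q8-0->q9 q8-1->q10 q9-0->q11 q9-1->q12 q10-0->q13 q10-1->q14 q11-0->q15 q11-1->q16 q12-0->q17 q12-1->q18 q13-0->q19 q13-1->q20 q14-0->q21 q14-1->q22 q15-0->q15 q15-1->q16 q16-0->q17 q16-1->q18 q17-0->q19 q17-1->q20 q18-0->q21 q18-1->q22 q19-0->q7 q19-1->q8 q20-0->q9 q20-1->q10 q21-0->q11 q21-1->q12 q22-0->q13 q22-1->q14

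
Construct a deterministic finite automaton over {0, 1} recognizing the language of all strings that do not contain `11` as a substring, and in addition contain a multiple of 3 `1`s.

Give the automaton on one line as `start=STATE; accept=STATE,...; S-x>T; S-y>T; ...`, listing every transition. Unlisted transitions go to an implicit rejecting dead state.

start=A; accept=A,G; A-0>A; A-1>B; B-0>C; B-1>D; C-0>C; C-1>E; D-0>D; D-1>D; E-0>F; E-1>D; F-0>F; F-1>G; G-0>A; G-1>D

Handle the two conditions separately and then intersect. One (3 states) tracks partial matches of the forbidden pattern `11`; the other (3 states) tracks the count of `1`s modulo 3. Each combined state is a pair, one component from each; accept when both components accept. Equivalent product states are then merged.
       0  1 
>* A   A  B 
   B   C  D 
   C   C  E 
   D   D  D 
   E   F  D 
   F   F  G 
 * G   A  D 
(> = start, * = accepting)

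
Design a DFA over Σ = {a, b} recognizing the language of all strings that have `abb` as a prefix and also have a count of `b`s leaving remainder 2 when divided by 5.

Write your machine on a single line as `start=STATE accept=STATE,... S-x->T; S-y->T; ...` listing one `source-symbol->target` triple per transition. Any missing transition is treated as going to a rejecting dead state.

Handle the two conditions separately and then intersect. One (5 states) tracks whether the input so far still matches the prefix `abb`; the other (5 states) tracks the count of `b`s modulo 5. Each combined state is a pair, one component from each; accept when both components accept.
13 states suffice.
          a    b  
>  q0     q1   q2 
   q1     q3   q4 
   q2     q2   q5 
   q3     q3   q2 
   q4     q2   q6 
   q5     q5   q7 
 * q6     q6   q8 
   q7     q7   q9 
   q8     q8  q10 
   q9     q9   q3 
   q10   q10  q11 
   q11   q11  q12 
   q12   q12   q6 
(> = start, * = accepting)

start=q0; accept=q6; q0-a->q1; q0-b->q2; q1-a->q3; q1-b->q4; q2-a->q2; q2-b->q5; q3-a->q3; q3-b->q2; q4-a->q2; q4-b->q6; q5-a->q5; q5-b->q7; q6-a->q6; q6-b->q8; q7-a->q7; q7-b->q9; q8-a->q8; q8-b->q10; q9-a->q9; q9-b->q3; q10-a->q10; q10-b->q11; q11-a->q11; q11-b->q12; q12-a->q12; q12-b->q6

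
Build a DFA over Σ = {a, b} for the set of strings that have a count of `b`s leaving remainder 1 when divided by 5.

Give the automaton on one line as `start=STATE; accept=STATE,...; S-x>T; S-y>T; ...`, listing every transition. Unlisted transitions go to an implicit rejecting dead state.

start=q0; accept=q1; q0-a>q0; q0-b>q1; q1-a>q1; q1-b>q2; q2-a>q2; q2-b>q3; q3-a>q3; q3-b>q4; q4-a>q4; q4-b>q0

The only thing that matters is how many `b`s have appeared, reduced mod 5. Use one state per residue: q0 for 0, …, q4 for 4. Reading `b` moves to the next residue; anything else stays put. q1 is accepting.
With 5 states:
        a   b  
>  q0   q0  q1 
 * q1   q1  q2 
   q2   q2  q3 
   q3   q3  q4 
   q4   q4  q0 
(> = start, * = accepting)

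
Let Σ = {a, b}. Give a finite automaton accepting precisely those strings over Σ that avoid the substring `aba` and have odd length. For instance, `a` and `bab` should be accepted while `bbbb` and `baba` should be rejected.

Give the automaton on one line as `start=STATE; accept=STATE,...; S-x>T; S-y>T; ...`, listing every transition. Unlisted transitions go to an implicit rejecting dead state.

start=S0; accept=S1,S2,S5; S0-a>S1; S0-b>S2; S1-a>S3; S1-b>S4; S2-a>S3; S2-b>S0; S3-a>S1; S3-b>S5; S4-a>S6; S4-b>S2; S5-a>S7; S5-b>S0; S6-a>S7; S6-b>S7; S7-a>S6; S7-b>S6

Build one automaton per condition and run them in lockstep. One (4 states) tracks partial matches of the forbidden pattern `aba`; the other (2 states) tracks the input length modulo 2. Each combined state is a pair, one component from each; accept when both components accept.
With 8 states:
        a   b  
>  S0   S1  S2 
 * S1   S3  S4 
 * S2   S3  S0 
   S3   S1  S5 
   S4   S6  S2 
 * S5   S7  S0 
   S6   S7  S7 
   S7   S6  S6 
(> = start, * = accepting)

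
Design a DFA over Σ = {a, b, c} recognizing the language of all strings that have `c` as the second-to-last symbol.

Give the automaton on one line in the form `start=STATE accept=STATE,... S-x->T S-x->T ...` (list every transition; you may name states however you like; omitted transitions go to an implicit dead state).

A DFA must remember the last 2 symbols (since which symbol is second-to-last isn't known until the input ends). Use one state per possible window of the last ≤2 symbols; accept from those whose window starts with `c`.
A 13-state machine:
          a    b    c  
>  S0     S1   S2   S3 
   S1     S4   S5   S6 
   S2     S7   S8   S9 
   S3    S10  S11  S12 
   S4     S4   S5   S6 
   S5     S7   S8   S9 
   S6    S10  S11  S12 
   S7     S4   S5   S6 
   S8     S7   S8   S9 
   S9    S10  S11  S12 
 * S10    S4   S5   S6 
 * S11    S7   S8   S9 
 * S12   S10  S11  S12 
(> = start, * = accepting)

start=S0 accept=S10,S11,S12 S0-a->S1 S0-b->S2 S0-c->S3 S1-a->S4 S1-b->S5 S1-c->S6 S2-a->S7 S2-b->S8 S2-c->S9 S3-a->S10 S3-b->S11 S3-c->S12 S4-a->S4 S4-b->S5 S4-c->S6 S5-a->S7 S5-b->S8 S5-c->S9 S6-a->S10 S6-b->S11 S6-c->S12 S7-a->S4 S7-b->S5 S7-c->S6 S8-a->S7 S8-b->S8 S8-c->S9 S9-a->S10 S9-b->S11 S9-c->S12 S10-a->S4 S10-b->S5 S10-c->S6 S11-a->S7 S11-b->S8 S11-c->S9 S12-a->S10 S12-b->S11 S12-c->S12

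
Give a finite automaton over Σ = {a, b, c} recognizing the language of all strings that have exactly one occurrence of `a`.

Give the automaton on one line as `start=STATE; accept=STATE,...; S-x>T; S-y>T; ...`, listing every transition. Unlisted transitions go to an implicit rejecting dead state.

Count `a`s, saturating at 2: state s0 means no `a` yet, s1 means one `a` seen, s2 means more than one. Each `a` increments (capped at s2); other symbols loop. Accept from {s1}.
3 states suffice.
        a   b   c  
>  s0   s1  s0  s0 
 * s1   s2  s1  s1 
   s2   s2  s2  s2 
(> = start, * = accepting)

start=s0; accept=s1; s0-a>s1; s0-b>s0; s0-c>s0; s1-a>s2; s1-b>s1; s1-c>s1; s2-a>s2; s2-b>s2; s2-c>s2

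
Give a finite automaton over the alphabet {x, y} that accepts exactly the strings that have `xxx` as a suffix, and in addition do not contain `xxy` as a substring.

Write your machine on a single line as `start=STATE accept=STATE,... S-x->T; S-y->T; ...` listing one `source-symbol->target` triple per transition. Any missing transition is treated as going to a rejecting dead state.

Handle the two conditions separately and then intersect. One (4 states) tracks how much of the suffix `xxx` has currently been matched; the other (4 states) tracks partial matches of the forbidden pattern `xxy`. Each combined state is a pair, one component from each; accept when both components accept.
With 8 states:
        x   y  
>  s0   s1  s0 
   s1   s2  s0 
   s2   s3  s4 
 * s3   s3  s4 
   s4   s5  s4 
   s5   s6  s4 
   s6   s7  s4 
   s7   s7  s4 
(> = start, * = accepting)

start=s0; accept=s3; s0-x->s1; s0-y->s0; s1-x->s2; s1-y->s0; s2-x->s3; s2-y->s4; s3-x->s3; s3-y->s4; s4-x->s5; s4-y->s4; s5-x->s6; s5-y->s4; s6-x->s7; s6-y->s4; s7-x->s7; s7-y->s4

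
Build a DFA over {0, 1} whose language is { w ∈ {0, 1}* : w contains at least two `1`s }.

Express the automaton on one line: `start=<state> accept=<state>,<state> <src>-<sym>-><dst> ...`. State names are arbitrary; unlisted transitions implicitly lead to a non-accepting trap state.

Only the number of `1`s matters, and only up to 3. Make a chain q0 → q1 → q2 → q3 advanced by each `1` (with q3 absorbing); every other symbol self-loops. The accepting set is {q2, q3}.
        0   1  
>  q0   q0  q1 
   q1   q1  q2 
 * q2   q2  q3 
 * q3   q3  q3 
(> = start, * = accepting)

start=q0 accept=q2,q3 q0-0->q0 q0-1->q1 q1-0->q1 q1-1->q2 q2-0->q2 q2-1->q3 q3-0->q3 q3-1->q3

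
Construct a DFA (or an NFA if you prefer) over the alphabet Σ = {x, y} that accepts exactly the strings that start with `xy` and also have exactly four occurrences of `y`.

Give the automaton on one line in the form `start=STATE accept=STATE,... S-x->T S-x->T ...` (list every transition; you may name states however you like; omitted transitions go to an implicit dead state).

start=q0 accept=q10 q0-x->q1 q0-y->q2 q1-x->q3 q1-y->q4 q2-x->q2 q2-y->q5 q3-x->q3 q3-y->q2 q4-x->q4 q4-y->q6 q5-x->q5 q5-y->q7 q6-x->q6 q6-y->q8 q7-x->q7 q7-y->q9 q8-x->q8 q8-y->q10 q9-x->q9 q9-y->q11 q10-x->q10 q10-y->q12 q11-x->q11 q11-y->q11 q12-x->q12 q12-y->q12

Run two small machines in parallel and take their product. One (4 states) tracks whether the input so far still matches the prefix `xy`; the other (6 states) tracks the count of `y`s, saturating at 5. Each combined state is a pair, one component from each; accept when both components accept.
          x    y  
>  q0     q1   q2 
   q1     q3   q4 
   q2     q2   q5 
   q3     q3   q2 
   q4     q4   q6 
   q5     q5   q7 
   q6     q6   q8 
   q7     q7   q9 
   q8     q8  q10 
   q9     q9  q11 
 * q10   q10  q12 
   q11   q11  q11 
   q12   q12  q12 
(> = start, * = accepting)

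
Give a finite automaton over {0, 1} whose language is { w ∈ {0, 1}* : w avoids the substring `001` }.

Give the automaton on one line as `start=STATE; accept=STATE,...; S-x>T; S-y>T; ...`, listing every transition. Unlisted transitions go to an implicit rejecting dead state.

This is the complement of 'contains `001`'. Use the same substring-matching states — S0 through S3 holding how much of `001` has just been matched — but flip the accepting set: everything except the trap S3 accepts.
A 4-state machine:
        0   1  
>* S0   S1  S0 
 * S1   S2  S0 
 * S2   S2  S3 
   S3   S3  S3 
(> = start, * = accepting)

start=S0; accept=S0,S1,S2; S0-0>S1; S0-1>S0; S1-0>S2; S1-1>S0; S2-0>S2; S2-1>S3; S3-0>S3; S3-1>S3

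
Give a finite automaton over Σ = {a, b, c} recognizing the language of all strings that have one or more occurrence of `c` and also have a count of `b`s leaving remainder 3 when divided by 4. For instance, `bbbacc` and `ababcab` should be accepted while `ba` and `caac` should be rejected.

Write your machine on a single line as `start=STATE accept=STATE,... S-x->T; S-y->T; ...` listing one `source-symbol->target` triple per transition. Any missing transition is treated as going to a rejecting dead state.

Build one automaton per condition and run them in lockstep. The first has 3 states tracking the count of `c`s, saturating at 2; the second has 4 states tracking the count of `b`s modulo 4. A product state is a pair (one from each), accepting exactly when both do. Minimizing collapses redundant product states.
An 8-state machine:
        a   b   c  
>  s0   s0  s1  s2 
   s1   s1  s3  s4 
   s2   s2  s4  s2 
   s3   s3  s5  s6 
   s4   s4  s6  s4 
   s5   s5  s0  s7 
   s6   s6  s7  s6 
 * s7   s7  s2  s7 
(> = start, * = accepting)

start=s0; accept=s7; s0-a->s0; s0-b->s1; s0-c->s2; s1-a->s1; s1-b->s3; s1-c->s4; s2-a->s2; s2-b->s4; s2-c->s2; s3-a->s3; s3-b->s5; s3-c->s6; s4-a->s4; s4-b->s6; s4-c->s4; s5-a->s5; s5-b->s0; s5-c->s7; s6-a->s6; s6-b->s7; s6-c->s6; s7-a->s7; s7-b->s2; s7-c->s7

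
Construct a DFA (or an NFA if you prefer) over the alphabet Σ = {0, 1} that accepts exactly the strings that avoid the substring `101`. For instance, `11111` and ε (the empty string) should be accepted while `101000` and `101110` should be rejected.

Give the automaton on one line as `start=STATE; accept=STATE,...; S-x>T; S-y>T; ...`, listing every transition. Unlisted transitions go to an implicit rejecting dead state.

start=q0; accept=q0,q1,q2; q0-0>q0; q0-1>q1; q1-0>q2; q1-1>q1; q2-0>q0; q2-1>q3; q3-0>q3; q3-1>q3

This is the complement of 'contains `101`'. Use the same substring-matching states — q0 through q3 holding how much of `101` has just been matched — but flip the accepting set: everything except the trap q3 accepts.
        0   1  
>* q0   q0  q1 
 * q1   q2  q1 
 * q2   q0  q3 
   q3   q3  q3 
(> = start, * = accepting)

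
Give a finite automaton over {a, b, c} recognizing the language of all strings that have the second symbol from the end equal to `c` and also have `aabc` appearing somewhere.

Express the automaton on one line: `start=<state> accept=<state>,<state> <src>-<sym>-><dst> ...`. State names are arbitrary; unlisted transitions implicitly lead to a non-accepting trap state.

start=s0 accept=s15,s16,s17 s0-a->s1 s0-b->s2 s0-c->s3 s1-a->s4 s1-b->s5 s1-c->s6 s2-a->s7 s2-b->s8 s2-c->s9 s3-a->s10 s3-b->s11 s3-c->s12 s4-a->s4 s4-b->s13 s4-c->s6 s5-a->s7 s5-b->s8 s5-c->s9 s6-a->s10 s6-b->s11 s6-c->s12 s7-a->s4 s7-b->s5 s7-c->s6 s8-a->s7 s8-b->s8 s8-c->s9 s9-a->s10 s9-b->s11 s9-c->s12 s10-a->s4 s10-b->s5 s10-c->s6 s11-a->s7 s11-b->s8 s11-c->s9 s12-a->s10 s12-b->s11 s12-c->s12 s13-a->s7 s13-b->s8 s13-c->s14 s14-a->s15 s14-b->s16 s14-c->s17 s15-a->s18 s15-b->s19 s15-c->s20 s16-a->s21 s16-b->s22 s16-c->s14 s17-a->s15 s17-b->s16 s17-c->s17 s18-a->s18 s18-b->s19 s18-c->s20 s19-a->s21 s19-b->s22 s19-c->s14 s20-a->s15 s20-b->s16 s20-c->s17 s21-a->s18 s21-b->s19 s21-c->s20 s22-a->s21 s22-b->s22 s22-c->s14

Handle the two conditions separately and then intersect. The first has 13 states tracking the last 2 symbols read; the second has 5 states tracking whether and how much of `aabc` has been seen. A product state is a pair (one from each), accepting exactly when both do.
With 23 states:
          a    b    c  
>  s0     s1   s2   s3 
   s1     s4   s5   s6 
   s2     s7   s8   s9 
   s3    s10  s11  s12 
   s4     s4  s13   s6 
   s5     s7   s8   s9 
   s6    s10  s11  s12 
   s7     s4   s5   s6 
   s8     s7   s8   s9 
   s9    s10  s11  s12 
   s10    s4   s5   s6 
   s11    s7   s8   s9 
   s12   s10  s11  s12 
   s13    s7   s8  s14 
   s14   s15  s16  s17 
 * s15   s18  s19  s20 
 * s16   s21  s22  s14 
 * s17   s15  s16  s17 
   s18   s18  s19  s20 
   s19   s21  s22  s14 
   s20   s15  s16  s17 
   s21   s18  s19  s20 
   s22   s21  s22  s14 
(> = start, * = accepting)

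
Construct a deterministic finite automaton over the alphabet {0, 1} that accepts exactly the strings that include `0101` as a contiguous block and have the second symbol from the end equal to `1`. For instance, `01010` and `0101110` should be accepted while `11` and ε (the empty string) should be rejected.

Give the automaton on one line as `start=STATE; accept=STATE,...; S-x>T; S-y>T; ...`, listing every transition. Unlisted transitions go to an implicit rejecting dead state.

Build one automaton per condition and run them in lockstep. One (5 states) tracks whether and how much of `0101` has been seen; the other (7 states) tracks the last 2 symbols read. Each combined state is a pair, one component from each; accept when both components accept. After merging equivalent states the machine shrinks.
With 8 states:
       0  1 
>  A   B  A 
   B   B  C 
   C   D  A 
   D   B  E 
   E   F  G 
 * F   H  E 
 * G   F  G 
   H   H  E 
(> = start, * = accepting)

start=A; accept=F,G; A-0>B; A-1>A; B-0>B; B-1>C; C-0>D; C-1>A; D-0>B; D-1>E; E-0>F; E-1>G; F-0>H; F-1>E; G-0>F; G-1>G; H-0>H; H-1>E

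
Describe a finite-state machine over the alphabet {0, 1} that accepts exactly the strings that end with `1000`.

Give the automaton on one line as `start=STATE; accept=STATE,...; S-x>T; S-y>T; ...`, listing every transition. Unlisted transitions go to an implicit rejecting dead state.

Let each state record the length of the longest suffix of the input read so far that is also a prefix of `1000`. s1 means the last symbol is `1`; s2 means the last 2 symbols are `10`; s3 means the last 3 symbols are `100`; s4 means the last 4 symbols are `1000`. Accept only at s4, where the string currently ends in `1000`.
        0   1  
>  s0   s0  s1 
   s1   s2  s1 
   s2   s3  s1 
   s3   s4  s1 
 * s4   s0  s1 
(> = start, * = accepting)

start=s0; accept=s4; s0-0>s0; s0-1>s1; s1-0>s2; s1-1>s1; s2-0>s3; s2-1>s1; s3-0>s4; s3-1>s1; s4-0>s0; s4-1>s1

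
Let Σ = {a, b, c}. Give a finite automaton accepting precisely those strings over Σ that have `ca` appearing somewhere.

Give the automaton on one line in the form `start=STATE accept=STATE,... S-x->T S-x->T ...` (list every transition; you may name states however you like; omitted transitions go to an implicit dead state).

start=q0 accept=q2 q0-a->q0 q0-b->q0 q0-c->q1 q1-a->q2 q1-b->q0 q1-c->q1 q2-a->q2 q2-b->q2 q2-c->q2

States q0..q1 record the length of the longest prefix of `ca` that matches the current input suffix. Reaching q2 means `ca` has been seen, and we stay there forever. Accept from q2.
3 states suffice.
        a   b   c  
>  q0   q0  q0  q1 
   q1   q2  q0  q1 
 * q2   q2  q2  q2 
(> = start, * = accepting)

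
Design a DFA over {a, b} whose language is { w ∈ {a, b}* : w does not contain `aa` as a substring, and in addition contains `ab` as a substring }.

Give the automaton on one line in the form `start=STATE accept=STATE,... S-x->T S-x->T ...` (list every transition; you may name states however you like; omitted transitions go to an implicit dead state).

Build one automaton per condition and run them in lockstep. One (3 states) tracks partial matches of the forbidden pattern `aa`; the other (3 states) tracks whether and how much of `ab` has been seen. Each combined state is a pair, one component from each; accept when both components accept.
A 6-state machine:
        a   b  
>  s0   s1  s0 
   s1   s2  s3 
   s2   s2  s4 
 * s3   s5  s3 
   s4   s4  s4 
 * s5   s4  s3 
(> = start, * = accepting)

start=s0 accept=s3,s5 s0-a->s1 s0-b->s0 s1-a->s2 s1-b->s3 s2-a->s2 s2-b->s4 s3-a->s5 s3-b->s3 s4-a->s4 s4-b->s4 s5-a->s4 s5-b->s3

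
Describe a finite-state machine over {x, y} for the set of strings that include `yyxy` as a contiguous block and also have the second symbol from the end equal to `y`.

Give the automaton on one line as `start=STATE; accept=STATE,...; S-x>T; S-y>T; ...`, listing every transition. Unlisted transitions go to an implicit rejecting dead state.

start=S0; accept=S5,S6; S0-x>S0; S0-y>S1; S1-x>S0; S1-y>S2; S2-x>S3; S2-y>S2; S3-x>S0; S3-y>S4; S4-x>S5; S4-y>S6; S5-x>S7; S5-y>S4; S6-x>S5; S6-y>S6; S7-x>S7; S7-y>S4

Handle the two conditions separately and then intersect. The first has 5 states tracking whether and how much of `yyxy` has been seen; the second has 7 states tracking the last 2 symbols read. A product state is a pair (one from each), accepting exactly when both do. Minimizing collapses redundant product states.
        x   y  
>  S0   S0  S1 
   S1   S0  S2 
   S2   S3  S2 
   S3   S0  S4 
   S4   S5  S6 
 * S5   S7  S4 
 * S6   S5  S6 
   S7   S7  S4 
(> = start, * = accepting)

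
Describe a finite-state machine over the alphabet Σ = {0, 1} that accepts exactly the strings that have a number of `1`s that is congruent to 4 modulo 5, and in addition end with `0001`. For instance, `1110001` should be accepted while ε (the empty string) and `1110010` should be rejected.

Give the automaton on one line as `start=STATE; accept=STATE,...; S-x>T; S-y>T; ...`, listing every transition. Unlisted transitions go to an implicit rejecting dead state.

Handle the two conditions separately and then intersect. One (5 states) tracks the count of `1`s modulo 5; the other (5 states) tracks how much of the suffix `0001` has currently been matched. Each combined state is a pair, one component from each; accept when both components accept. Equivalent product states are then merged.
9 states suffice.
        0   1  
>  q0   q0  q1 
   q1   q1  q2 
   q2   q2  q3 
   q3   q4  q5 
   q4   q6  q5 
   q5   q5  q0 
   q6   q7  q5 
   q7   q7  q8 
 * q8   q5  q0 
(> = start, * = accepting)

start=q0; accept=q8; q0-0>q0; q0-1>q1; q1-0>q1; q1-1>q2; q2-0>q2; q2-1>q3; q3-0>q4; q3-1>q5; q4-0>q6; q4-1>q5; q5-0>q5; q5-1>q0; q6-0>q7; q6-1>q5; q7-0>q7; q7-1>q8; q8-0>q5; q8-1>q0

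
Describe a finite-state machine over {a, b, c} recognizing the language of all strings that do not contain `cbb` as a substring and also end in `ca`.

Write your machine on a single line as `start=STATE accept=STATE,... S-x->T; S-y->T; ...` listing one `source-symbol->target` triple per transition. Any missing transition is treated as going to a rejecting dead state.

Build one automaton per condition and run them in lockstep. The first has 4 states tracking partial matches of the forbidden pattern `cbb`; the second has 3 states tracking how much of the suffix `ca` has currently been matched. A product state is a pair (one from each), accepting exactly when both do.
With 7 states:
        a   b   c  
>  S0   S0  S0  S1 
   S1   S2  S3  S1 
 * S2   S0  S0  S1 
   S3   S0  S4  S1 
   S4   S4  S4  S5 
   S5   S6  S4  S5 
   S6   S4  S4  S5 
(> = start, * = accepting)

start=S0; accept=S2; S0-a->S0; S0-b->S0; S0-c->S1; S1-a->S2; S1-b->S3; S1-c->S1; S2-a->S0; S2-b->S0; S2-c->S1; S3-a->S0; S3-b->S4; S3-c->S1; S4-a->S4; S4-b->S4; S4-c->S5; S5-a->S6; S5-b->S4; S5-c->S5; S6-a->S4; S6-b->S4; S6-c->S5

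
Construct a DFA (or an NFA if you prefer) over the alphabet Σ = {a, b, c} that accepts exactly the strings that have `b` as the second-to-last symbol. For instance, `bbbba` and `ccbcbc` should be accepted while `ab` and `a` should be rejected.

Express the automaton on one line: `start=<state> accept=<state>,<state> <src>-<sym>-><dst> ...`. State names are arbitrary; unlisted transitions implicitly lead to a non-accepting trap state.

start=q0 accept=q7,q8,q9 q0-a->q1 q0-b->q2 q0-c->q3 q1-a->q4 q1-b->q5 q1-c->q6 q2-a->q7 q2-b->q8 q2-c->q9 q3-a->q10 q3-b->q11 q3-c->q12 q4-a->q4 q4-b->q5 q4-c->q6 q5-a->q7 q5-b->q8 q5-c->q9 q6-a->q10 q6-b->q11 q6-c->q12 q7-a->q4 q7-b->q5 q7-c->q6 q8-a->q7 q8-b->q8 q8-c->q9 q9-a->q10 q9-b->q11 q9-c->q12 q10-a->q4 q10-b->q5 q10-c->q6 q11-a->q7 q11-b->q8 q11-c->q9 q12-a->q10 q12-b->q11 q12-c->q12

Because acceptance depends on a position counted from the end, the machine has to buffer the most recent 2 symbols. Make each state the string of the last up-to-2 symbols read; on input `x` shift the window left and append `x`. Accept when the buffered window has length 2 and begins with `b`.
With 13 states:
          a    b    c  
>  q0     q1   q2   q3 
   q1     q4   q5   q6 
   q2     q7   q8   q9 
   q3    q10  q11  q12 
   q4     q4   q5   q6 
   q5     q7   q8   q9 
   q6    q10  q11  q12 
 * q7     q4   q5   q6 
 * q8     q7   q8   q9 
 * q9    q10  q11  q12 
   q10    q4   q5   q6 
   q11    q7   q8   q9 
   q12   q10  q11  q12 
(> = start, * = accepting)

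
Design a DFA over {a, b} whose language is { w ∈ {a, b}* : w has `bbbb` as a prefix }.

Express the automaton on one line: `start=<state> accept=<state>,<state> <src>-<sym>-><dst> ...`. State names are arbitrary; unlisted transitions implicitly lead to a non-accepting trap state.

Check the first 4 symbols one by one: s0 through s3 record how many have matched `bbbb` so far; any wrong symbol goes to the dead state s5. After all 4 match we enter the accepting sink s4.
With 6 states:
        a   b  
>  s0   s5  s1 
   s1   s5  s2 
   s2   s5  s3 
   s3   s5  s4 
 * s4   s4  s4 
   s5   s5  s5 
(> = start, * = accepting)

start=s0 accept=s4 s0-a->s5 s0-b->s1 s1-a->s5 s1-b->s2 s2-a->s5 s2-b->s3 s3-a->s5 s3-b->s4 s4-a->s4 s4-b->s4 s5-a->s5 s5-b->s5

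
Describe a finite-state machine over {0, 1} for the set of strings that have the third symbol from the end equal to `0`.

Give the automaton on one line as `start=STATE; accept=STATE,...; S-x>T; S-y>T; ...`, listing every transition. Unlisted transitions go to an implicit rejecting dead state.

start=q0; accept=q7,q8,q9,q10; q0-0>q1; q0-1>q2; q1-0>q3; q1-1>q4; q2-0>q5; q2-1>q6; q3-0>q7; q3-1>q8; q4-0>q9; q4-1>q10; q5-0>q11; q5-1>q12; q6-0>q13; q6-1>q14; q7-0>q7; q7-1>q8; q8-0>q9; q8-1>q10; q9-0>q11; q9-1>q12; q10-0>q13; q10-1>q14; q11-0>q7; q11-1>q8; q12-0>q9; q12-1>q10; q13-0>q11; q13-1>q12; q14-0>q13; q14-1>q14

Because acceptance depends on a position counted from the end, the machine has to buffer the most recent 3 symbols. Make each state the string of the last up-to-3 symbols read; on input `x` shift the window left and append `x`. Accept when the buffered window has length 3 and begins with `0`.
With 15 states:
          0    1  
>  q0     q1   q2 
   q1     q3   q4 
   q2     q5   q6 
   q3     q7   q8 
   q4     q9  q10 
   q5    q11  q12 
   q6    q13  q14 
 * q7     q7   q8 
 * q8     q9  q10 
 * q9    q11  q12 
 * q10   q13  q14 
   q11    q7   q8 
   q12    q9  q10 
   q13   q11  q12 
   q14   q13  q14 
(> = start, * = accepting)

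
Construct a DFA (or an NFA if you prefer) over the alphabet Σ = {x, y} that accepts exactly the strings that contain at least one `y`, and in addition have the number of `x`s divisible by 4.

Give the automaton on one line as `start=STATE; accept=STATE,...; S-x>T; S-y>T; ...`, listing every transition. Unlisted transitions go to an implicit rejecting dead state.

start=q0; accept=q2; q0-x>q1; q0-y>q2; q1-x>q3; q1-y>q4; q2-x>q4; q2-y>q2; q3-x>q5; q3-y>q6; q4-x>q6; q4-y>q4; q5-x>q0; q5-y>q7; q6-x>q7; q6-y>q6; q7-x>q2; q7-y>q7

Handle the two conditions separately and then intersect. The first has 3 states tracking the count of `y`s, saturating at 2; the second has 4 states tracking the count of `x`s modulo 4. A product state is a pair (one from each), accepting exactly when both do. Minimizing collapses redundant product states.
8 states suffice.
        x   y  
>  q0   q1  q2 
   q1   q3  q4 
 * q2   q4  q2 
   q3   q5  q6 
   q4   q6  q4 
   q5   q0  q7 
   q6   q7  q6 
   q7   q2  q7 
(> = start, * = accepting)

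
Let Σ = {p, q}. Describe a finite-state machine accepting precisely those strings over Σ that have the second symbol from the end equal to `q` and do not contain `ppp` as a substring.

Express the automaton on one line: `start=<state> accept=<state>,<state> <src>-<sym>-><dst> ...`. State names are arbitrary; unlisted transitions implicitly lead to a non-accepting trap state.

start=s0 accept=s4,s5 s0-p->s1 s0-q->s2 s1-p->s3 s1-q->s2 s2-p->s4 s2-q->s5 s3-p->s6 s3-q->s2 s4-p->s3 s4-q->s2 s5-p->s4 s5-q->s5 s6-p->s6 s6-q->s6

Run two small machines in parallel and take their product. One (7 states) tracks the last 2 symbols read; the other (4 states) tracks partial matches of the forbidden pattern `ppp`. Each combined state is a pair, one component from each; accept when both components accept. After merging equivalent states the machine shrinks.
A 7-state machine:
        p   q  
>  s0   s1  s2 
   s1   s3  s2 
   s2   s4  s5 
   s3   s6  s2 
 * s4   s3  s2 
 * s5   s4  s5 
   s6   s6  s6 
(> = start, * = accepting)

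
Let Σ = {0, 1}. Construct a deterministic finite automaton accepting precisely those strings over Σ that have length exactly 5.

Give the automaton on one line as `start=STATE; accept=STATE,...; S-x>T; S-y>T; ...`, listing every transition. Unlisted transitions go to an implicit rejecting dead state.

start=A; accept=F; A-0>B; A-1>B; B-0>C; B-1>C; C-0>D; C-1>D; D-0>E; D-1>E; E-0>F; E-1>F; F-0>G; F-1>G; G-0>G; G-1>G

We only need to distinguish lengths 0, 1, …, 5, and '>5'. Chain A → B → C → D → E → F → G on every symbol, with G looping. Accepting states: {F}.
With 7 states:
       0  1 
>  A   B  B 
   B   C  C 
   C   D  D 
   D   E  E 
   E   F  F 
 * F   G  G 
   G   G  G 
(> = start, * = accepting)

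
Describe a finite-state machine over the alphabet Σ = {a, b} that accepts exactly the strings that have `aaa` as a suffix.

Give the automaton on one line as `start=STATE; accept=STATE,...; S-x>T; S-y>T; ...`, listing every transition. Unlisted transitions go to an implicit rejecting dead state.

start=q0; accept=q3; q0-a>q1; q0-b>q0; q1-a>q2; q1-b>q0; q2-a>q3; q2-b>q0; q3-a>q3; q3-b>q0

Remember how much of `aaa` the current input suffix matches. State q0 means no match yet; q1 means the last symbol is `a`; q2 means the last 2 symbols are `aa`; q3 means the last 3 symbols are `aaa`. Only q3 accepts. On a mismatch, fall back to the longest proper suffix that is still a prefix of `aaa`.
With 4 states:
        a   b  
>  q0   q1  q0 
   q1   q2  q0 
   q2   q3  q0 
 * q3   q3  q0 
(> = start, * = accepting)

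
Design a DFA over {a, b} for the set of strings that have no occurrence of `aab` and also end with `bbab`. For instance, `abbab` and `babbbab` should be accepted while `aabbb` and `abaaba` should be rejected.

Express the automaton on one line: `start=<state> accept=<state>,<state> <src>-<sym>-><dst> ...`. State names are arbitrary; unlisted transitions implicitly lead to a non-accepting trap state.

start=s0 accept=s6 s0-a->s1 s0-b->s2 s1-a->s3 s1-b->s2 s2-a->s1 s2-b->s4 s3-a->s3 s3-b->s3 s4-a->s5 s4-b->s4 s5-a->s3 s5-b->s6 s6-a->s1 s6-b->s4

Build one automaton per condition and run them in lockstep. The first has 4 states tracking partial matches of the forbidden pattern `aab`; the second has 5 states tracking how much of the suffix `bbab` has currently been matched. A product state is a pair (one from each), accepting exactly when both do. Equivalent product states are then merged.
        a   b  
>  s0   s1  s2 
   s1   s3  s2 
   s2   s1  s4 
   s3   s3  s3 
   s4   s5  s4 
   s5   s3  s6 
 * s6   s1  s4 
(> = start, * = accepting)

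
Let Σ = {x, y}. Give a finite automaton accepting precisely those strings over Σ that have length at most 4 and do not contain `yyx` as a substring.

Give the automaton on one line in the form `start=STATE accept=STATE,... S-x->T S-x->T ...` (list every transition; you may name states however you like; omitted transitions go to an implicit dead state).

start=q0 accept=q0,q1,q2,q3,q4,q5,q6,q7,q8,q10,q11,q12 q0-x->q1 q0-y->q2 q1-x->q3 q1-y->q4 q2-x->q3 q2-y->q5 q3-x->q6 q3-y->q7 q4-x->q6 q4-y->q8 q5-x->q9 q5-y->q8 q6-x->q10 q6-y->q11 q7-x->q10 q7-y->q12 q8-x->q13 q8-y->q12 q9-x->q13 q9-y->q13 q10-x->q14 q10-y->q15 q11-x->q14 q11-y->q16 q12-x->q17 q12-y->q16 q13-x->q17 q13-y->q17 q14-x->q14 q14-y->q15 q15-x->q14 q15-y->q16 q16-x->q17 q16-y->q16 q17-x->q17 q17-y->q17

Build one automaton per condition and run them in lockstep. The first has 6 states tracking the input length, saturating at 5; the second has 4 states tracking partial matches of the forbidden pattern `yyx`. A product state is a pair (one from each), accepting exactly when both do.
          x    y  
>* q0     q1   q2 
 * q1     q3   q4 
 * q2     q3   q5 
 * q3     q6   q7 
 * q4     q6   q8 
 * q5     q9   q8 
 * q6    q10  q11 
 * q7    q10  q12 
 * q8    q13  q12 
   q9    q13  q13 
 * q10   q14  q15 
 * q11   q14  q16 
 * q12   q17  q16 
   q13   q17  q17 
   q14   q14  q15 
   q15   q14  q16 
   q16   q17  q16 
   q17   q17  q17 
(> = start, * = accepting)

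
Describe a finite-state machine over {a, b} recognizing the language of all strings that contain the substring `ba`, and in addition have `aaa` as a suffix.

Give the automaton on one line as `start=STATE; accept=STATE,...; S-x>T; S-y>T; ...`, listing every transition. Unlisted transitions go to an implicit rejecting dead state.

start=q0; accept=q4; q0-a>q0; q0-b>q1; q1-a>q2; q1-b>q1; q2-a>q3; q2-b>q1; q3-a>q4; q3-b>q1; q4-a>q4; q4-b>q1

Run two small machines in parallel and take their product. The first has 3 states tracking whether and how much of `ba` has been seen; the second has 4 states tracking how much of the suffix `aaa` has currently been matched. A product state is a pair (one from each), accepting exactly when both do. Equivalent product states are then merged.
        a   b  
>  q0   q0  q1 
   q1   q2  q1 
   q2   q3  q1 
   q3   q4  q1 
 * q4   q4  q1 
(> = start, * = accepting)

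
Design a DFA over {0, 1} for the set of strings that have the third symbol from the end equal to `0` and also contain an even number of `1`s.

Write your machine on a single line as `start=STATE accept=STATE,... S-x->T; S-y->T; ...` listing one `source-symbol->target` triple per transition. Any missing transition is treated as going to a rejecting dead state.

Run two small machines in parallel and take their product. The first has 15 states tracking the last 3 symbols read; the second has 2 states tracking the count of `1`s modulo 2. A product state is a pair (one from each), accepting exactly when both do. Minimizing collapses redundant product states.
A 12-state machine:
       0  1 
>  A   B  C 
   B   D  E 
   C   F  A 
   D   G  E 
   E   F  H 
   F   I  J 
 * G   G  E 
 * H   B  C 
   I   I  K 
   J   L  C 
 * K   L  C 
 * L   D  E 
(> = start, * = accepting)

start=A; accept=G,H,K,L; A-0->B; A-1->C; B-0->D; B-1->E; C-0->F; C-1->A; D-0->G; D-1->E; E-0->F; E-1->H; F-0->I; F-1->J; G-0->G; G-1->E; H-0->B; H-1->C; I-0->I; I-1->K; J-0->L; J-1->C; K-0->L; K-1->C; L-0->D; L-1->E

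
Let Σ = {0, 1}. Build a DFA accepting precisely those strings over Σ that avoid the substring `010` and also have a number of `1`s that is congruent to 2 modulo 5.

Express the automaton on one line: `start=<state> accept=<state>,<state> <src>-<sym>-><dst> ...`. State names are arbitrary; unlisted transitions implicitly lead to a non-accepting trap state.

Handle the two conditions separately and then intersect. The first has 4 states tracking partial matches of the forbidden pattern `010`; the second has 5 states tracking the count of `1`s modulo 5. A product state is a pair (one from each), accepting exactly when both do.
A 20-state machine:
          0    1  
>  q0     q1   q2 
   q1     q1   q3 
   q2     q4   q5 
   q3     q6   q5 
   q4     q4   q7 
 * q5     q8   q9 
   q6     q6  q10 
 * q7    q10   q9 
 * q8     q8  q11 
   q9    q12  q13 
   q10   q10  q14 
   q11   q14  q13 
   q12   q12  q15 
   q13   q16   q0 
   q14   q14  q17 
   q15   q17   q0 
   q16   q16  q18 
   q17   q17  q19 
   q18   q19   q2 
   q19   q19   q6 
(> = start, * = accepting)

start=q0 accept=q5,q7,q8 q0-0->q1 q0-1->q2 q1-0->q1 q1-1->q3 q2-0->q4 q2-1->q5 q3-0->q6 q3-1->q5 q4-0->q4 q4-1->q7 q5-0->q8 q5-1->q9 q6-0->q6 q6-1->q10 q7-0->q10 q7-1->q9 q8-0->q8 q8-1->q11 q9-0->q12 q9-1->q13 q10-0->q10 q10-1->q14 q11-0->q14 q11-1->q13 q12-0->q12 q12-1->q15 q13-0->q16 q13-1->q0 q14-0->q14 q14-1->q17 q15-0->q17 q15-1->q0 q16-0->q16 q16-1->q18 q17-0->q17 q17-1->q19 q18-0->q19 q18-1->q2 q19-0->q19 q19-1->q6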